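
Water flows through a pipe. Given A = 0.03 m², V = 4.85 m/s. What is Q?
Formula: Q = A V
Q = 0.03·4.85·1000 = 145.5 L/s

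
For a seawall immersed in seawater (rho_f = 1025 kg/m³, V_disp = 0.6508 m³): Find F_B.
Formula: F_B = \rho_f g V_{disp}
F_B = 1025·9.81·0.6508 = 6544 N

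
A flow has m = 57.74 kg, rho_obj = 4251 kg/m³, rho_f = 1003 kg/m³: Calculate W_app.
Formula: W_{app} = mg\left(1 - \frac{\rho_f}{\rho_{obj}}\right)
W_app = 57.74·9.81·(1 − 1003/4251) = 432.8 N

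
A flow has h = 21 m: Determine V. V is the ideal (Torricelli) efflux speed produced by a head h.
Formula: V = \sqrt{2 g h}
V = √(2·9.81·21) = 20.3 m/s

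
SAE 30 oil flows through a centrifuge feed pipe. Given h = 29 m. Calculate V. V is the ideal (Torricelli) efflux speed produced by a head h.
Formula: V = \sqrt{2 g h}
V = √(2·9.81·29) = 23.85 m/s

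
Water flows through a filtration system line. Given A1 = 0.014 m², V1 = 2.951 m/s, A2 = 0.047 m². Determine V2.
Formula: V_2 = \frac{A_1 V_1}{A_2}
V2 = 0.014·2.951/0.047 = 0.879 m/s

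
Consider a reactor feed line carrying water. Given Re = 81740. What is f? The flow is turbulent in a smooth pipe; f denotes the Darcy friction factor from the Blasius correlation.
Formula: f = \frac{0.316}{Re^{0.25}}
f = 0.316/81740^0.25 = 0.01869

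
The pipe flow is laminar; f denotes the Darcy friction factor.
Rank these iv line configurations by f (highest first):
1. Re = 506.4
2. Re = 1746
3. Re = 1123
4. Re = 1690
Case 1: f = 0.1264
Case 2: f = 0.03666
Case 3: f = 0.05699
Case 4: f = 0.03787
Ranking (highest first): 1, 3, 4, 2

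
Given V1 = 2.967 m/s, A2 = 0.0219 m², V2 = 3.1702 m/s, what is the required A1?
Formula: V_2 = \frac{A_1 V_1}{A_2}
Substituting knowns: 3.1702 = A1·2.967/0.0219
Solving for A1: A1 = 3.1702·0.0219/2.967 = 0.0234 m²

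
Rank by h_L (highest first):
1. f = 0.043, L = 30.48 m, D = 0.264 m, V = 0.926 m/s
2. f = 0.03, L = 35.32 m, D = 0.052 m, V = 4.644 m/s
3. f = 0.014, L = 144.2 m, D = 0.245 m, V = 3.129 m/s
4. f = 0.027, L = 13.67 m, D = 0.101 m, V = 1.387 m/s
Case 1: h_L = 0.217 m
Case 2: h_L = 22.4 m
Case 3: h_L = 4.112 m
Case 4: h_L = 0.3583 m
Ranking (highest first): 2, 3, 4, 1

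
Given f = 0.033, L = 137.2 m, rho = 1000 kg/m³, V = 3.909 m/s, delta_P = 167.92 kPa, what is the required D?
Formula: \Delta P = f \frac{L}{D} \frac{\rho V^2}{2}
Substituting knowns: 167.92 = 0.033·(137.2/D)·0.5·1000·3.909²/1000
Solving for D: D = 0.033·137.2·0.5·1000·3.909²/(167.92·1000) = 0.206 m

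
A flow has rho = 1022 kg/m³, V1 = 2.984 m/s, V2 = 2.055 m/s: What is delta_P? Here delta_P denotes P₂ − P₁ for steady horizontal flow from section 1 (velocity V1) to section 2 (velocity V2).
Formula: \Delta P = \frac{1}{2} \rho (V_1^2 - V_2^2)
delta_P = 0.5·1022·(2.984² − 2.055²)/1000 = 2.392 kPa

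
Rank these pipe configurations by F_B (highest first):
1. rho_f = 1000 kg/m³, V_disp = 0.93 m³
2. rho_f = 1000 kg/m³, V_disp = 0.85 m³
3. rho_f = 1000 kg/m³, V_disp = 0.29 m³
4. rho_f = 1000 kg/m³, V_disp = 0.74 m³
Case 1: F_B = 9123 N
Case 2: F_B = 8338 N
Case 3: F_B = 2845 N
Case 4: F_B = 7259 N
Ranking (highest first): 1, 2, 4, 3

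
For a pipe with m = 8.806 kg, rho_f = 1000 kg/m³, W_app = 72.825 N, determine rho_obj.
Formula: W_{app} = mg\left(1 - \frac{\rho_f}{\rho_{obj}}\right)
Substituting knowns: 72.825 = 8.806·9.81·(1 − 1000/rho_obj)
Solving for rho_obj: rho_obj = 1000/(1 − 72.825/(8.806·9.81)) = 6370 kg/m³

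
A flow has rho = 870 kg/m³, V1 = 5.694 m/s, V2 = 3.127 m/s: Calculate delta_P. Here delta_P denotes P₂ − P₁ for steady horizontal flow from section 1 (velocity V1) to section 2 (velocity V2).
Formula: \Delta P = \frac{1}{2} \rho (V_1^2 - V_2^2)
delta_P = 0.5·870·(5.694² − 3.127²)/1000 = 9.85 kPa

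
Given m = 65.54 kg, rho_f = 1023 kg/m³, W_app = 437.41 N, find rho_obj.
Formula: W_{app} = mg\left(1 - \frac{\rho_f}{\rho_{obj}}\right)
Substituting knowns: 437.41 = 65.54·9.81·(1 − 1023/rho_obj)
Solving for rho_obj: rho_obj = 1023/(1 − 437.41/(65.54·9.81)) = 3200 kg/m³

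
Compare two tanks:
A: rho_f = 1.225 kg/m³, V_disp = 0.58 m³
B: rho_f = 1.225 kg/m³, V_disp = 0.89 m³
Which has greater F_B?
F_B(A) = 6.97 N, F_B(B) = 10.7 N. Answer: B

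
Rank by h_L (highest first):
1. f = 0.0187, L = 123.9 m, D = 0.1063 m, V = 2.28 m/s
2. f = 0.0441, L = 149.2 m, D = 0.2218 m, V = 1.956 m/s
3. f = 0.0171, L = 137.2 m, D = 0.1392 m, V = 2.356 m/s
Case 1: h_L = 5.775 m
Case 2: h_L = 5.785 m
Case 3: h_L = 4.768 m
Ranking (highest first): 2, 1, 3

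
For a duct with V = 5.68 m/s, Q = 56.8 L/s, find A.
Formula: Q = A V
Substituting knowns: 56.8 = A·5.68·1000
Solving for A: A = (56.8/1000)/5.68 = 0.01 m²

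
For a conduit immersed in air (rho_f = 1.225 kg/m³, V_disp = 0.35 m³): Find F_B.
Formula: F_B = \rho_f g V_{disp}
F_B = 1.225·9.81·0.35 = 4.206 N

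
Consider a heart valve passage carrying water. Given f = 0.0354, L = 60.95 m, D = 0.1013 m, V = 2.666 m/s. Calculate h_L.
Formula: h_L = f \frac{L}{D} \frac{V^2}{2g}
h_L = 0.0354·(60.95/0.1013)·2.666²/(2·9.81) = 7.716 m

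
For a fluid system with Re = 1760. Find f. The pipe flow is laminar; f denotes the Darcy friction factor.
Formula: f = \frac{64}{Re}
f = 64/1760 = 0.03636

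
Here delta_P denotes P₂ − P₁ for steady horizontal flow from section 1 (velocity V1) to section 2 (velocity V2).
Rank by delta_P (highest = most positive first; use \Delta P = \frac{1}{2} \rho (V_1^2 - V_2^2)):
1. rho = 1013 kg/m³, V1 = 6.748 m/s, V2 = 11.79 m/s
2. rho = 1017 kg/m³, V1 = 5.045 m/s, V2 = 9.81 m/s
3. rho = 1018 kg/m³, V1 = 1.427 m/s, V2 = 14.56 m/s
Case 1: delta_P = -47.34 kPa
Case 2: delta_P = -35.99 kPa
Case 3: delta_P = -106.9 kPa
Ranking (highest first): 2, 1, 3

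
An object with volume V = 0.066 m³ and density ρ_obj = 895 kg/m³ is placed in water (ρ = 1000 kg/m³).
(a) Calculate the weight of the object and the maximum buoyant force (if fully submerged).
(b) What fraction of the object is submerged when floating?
(a) W=rho_obj*g*V=895*9.81*0.066=579.5 N; F_B(max)=rho*g*V=1000*9.81*0.066=647.5 N
(b) Floating fraction=rho_obj/rho=895/1000=0.895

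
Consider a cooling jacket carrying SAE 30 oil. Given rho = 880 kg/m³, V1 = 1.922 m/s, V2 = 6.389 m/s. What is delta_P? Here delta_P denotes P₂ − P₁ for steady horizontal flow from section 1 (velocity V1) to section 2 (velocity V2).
Formula: \Delta P = \frac{1}{2} \rho (V_1^2 - V_2^2)
delta_P = 0.5·880·(1.922² − 6.389²)/1000 = -16.34 kPa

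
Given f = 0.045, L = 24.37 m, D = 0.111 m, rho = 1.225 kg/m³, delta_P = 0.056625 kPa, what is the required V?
Formula: \Delta P = f \frac{L}{D} \frac{\rho V^2}{2}
Substituting knowns: 0.056625 = 0.045·(24.37/0.111)·0.5·1.225·V²/1000
Solving for V: V = √((0.056625·1000)/(0.045·(24.37/0.111)·0.5·1.225)) = 3.059 m/s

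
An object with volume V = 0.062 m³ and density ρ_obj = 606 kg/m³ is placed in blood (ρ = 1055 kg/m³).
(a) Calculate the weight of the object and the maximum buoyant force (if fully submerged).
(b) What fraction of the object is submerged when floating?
(a) W=rho_obj*g*V=606*9.81*0.062=368.6 N; F_B(max)=rho*g*V=1055*9.81*0.062=641.7 N
(b) Floating fraction=rho_obj/rho=606/1055=0.574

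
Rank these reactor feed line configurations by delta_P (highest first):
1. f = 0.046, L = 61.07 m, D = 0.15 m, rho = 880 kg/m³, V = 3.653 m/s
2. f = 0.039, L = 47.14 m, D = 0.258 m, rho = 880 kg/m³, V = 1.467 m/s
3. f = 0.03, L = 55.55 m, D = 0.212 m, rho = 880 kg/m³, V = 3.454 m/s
Case 1: delta_P = 110 kPa
Case 2: delta_P = 6.748 kPa
Case 3: delta_P = 41.26 kPa
Ranking (highest first): 1, 3, 2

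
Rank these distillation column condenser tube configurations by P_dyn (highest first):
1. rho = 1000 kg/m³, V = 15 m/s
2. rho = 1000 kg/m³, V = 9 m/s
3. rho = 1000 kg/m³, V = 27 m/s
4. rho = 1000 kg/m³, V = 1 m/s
Case 1: P_dyn = 112.5 kPa
Case 2: P_dyn = 40.5 kPa
Case 3: P_dyn = 364.5 kPa
Case 4: P_dyn = 0.5 kPa
Ranking (highest first): 3, 1, 2, 4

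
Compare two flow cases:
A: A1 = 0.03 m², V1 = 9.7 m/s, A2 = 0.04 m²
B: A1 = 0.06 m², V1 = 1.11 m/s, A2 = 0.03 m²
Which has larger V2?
V2(A) = 7.275 m/s, V2(B) = 2.22 m/s. Answer: A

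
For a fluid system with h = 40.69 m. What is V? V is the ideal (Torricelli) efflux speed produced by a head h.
Formula: V = \sqrt{2 g h}
V = √(2·9.81·40.69) = 28.25 m/s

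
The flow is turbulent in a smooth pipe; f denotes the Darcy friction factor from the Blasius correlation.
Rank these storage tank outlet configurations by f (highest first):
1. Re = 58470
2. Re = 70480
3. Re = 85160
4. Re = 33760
Case 1: f = 0.02032
Case 2: f = 0.01939
Case 3: f = 0.0185
Case 4: f = 0.02331
Ranking (highest first): 4, 1, 2, 3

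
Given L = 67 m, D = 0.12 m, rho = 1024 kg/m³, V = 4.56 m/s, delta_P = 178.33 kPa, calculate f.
Formula: \Delta P = f \frac{L}{D} \frac{\rho V^2}{2}
Substituting knowns: 178.33 = f·(67/0.12)·0.5·1024·4.56²/1000
Solving for f: f = (178.33·1000)/((67/0.12)·0.5·1024·4.56²) = 0.03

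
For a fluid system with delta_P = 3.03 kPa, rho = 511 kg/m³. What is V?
Formula: V = \sqrt{\frac{2 \Delta P}{\rho}}
V = √(2·(3.03·1000)/511) = 3.444 m/s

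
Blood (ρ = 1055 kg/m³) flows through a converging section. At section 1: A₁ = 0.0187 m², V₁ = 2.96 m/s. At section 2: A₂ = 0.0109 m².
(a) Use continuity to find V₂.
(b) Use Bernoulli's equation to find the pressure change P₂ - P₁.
(a) Continuity: A₁V₁=A₂V₂ -> V₂=A₁V₁/A₂=0.0187*2.96/0.0109=5.08 m/s
(b) Bernoulli: P₂-P₁=0.5*rho*(V₁^2-V₂^2)/1000=0.5*1055*(2.96^2-5.08^2)/1000=-8.991 kPa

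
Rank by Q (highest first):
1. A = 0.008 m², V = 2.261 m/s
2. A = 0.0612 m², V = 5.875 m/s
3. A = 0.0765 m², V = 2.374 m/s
Case 1: Q = 18.09 L/s
Case 2: Q = 359.5 L/s
Case 3: Q = 181.6 L/s
Ranking (highest first): 2, 3, 1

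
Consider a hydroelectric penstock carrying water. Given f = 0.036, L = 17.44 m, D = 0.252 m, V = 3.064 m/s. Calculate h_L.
Formula: h_L = f \frac{L}{D} \frac{V^2}{2g}
h_L = 0.036·(17.44/0.252)·3.064²/(2·9.81) = 1.192 m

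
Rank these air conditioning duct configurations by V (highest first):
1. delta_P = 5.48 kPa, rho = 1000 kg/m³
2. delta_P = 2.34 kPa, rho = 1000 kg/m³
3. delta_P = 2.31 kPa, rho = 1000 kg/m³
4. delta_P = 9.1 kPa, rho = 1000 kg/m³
Case 1: V = 3.311 m/s
Case 2: V = 2.163 m/s
Case 3: V = 2.149 m/s
Case 4: V = 4.266 m/s
Ranking (highest first): 4, 1, 2, 3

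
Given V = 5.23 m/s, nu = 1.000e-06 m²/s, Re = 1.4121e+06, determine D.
Formula: Re = \frac{V D}{\nu}
Substituting knowns: 1.4121e+06 = 5.23·D/1.000e-06
Solving for D: D = 1.4121e+06·1.000e-06/5.23 = 0.27 m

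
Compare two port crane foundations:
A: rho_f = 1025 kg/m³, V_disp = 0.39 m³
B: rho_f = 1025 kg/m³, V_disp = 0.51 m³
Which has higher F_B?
F_B(A) = 3922 N, F_B(B) = 5128 N. Answer: B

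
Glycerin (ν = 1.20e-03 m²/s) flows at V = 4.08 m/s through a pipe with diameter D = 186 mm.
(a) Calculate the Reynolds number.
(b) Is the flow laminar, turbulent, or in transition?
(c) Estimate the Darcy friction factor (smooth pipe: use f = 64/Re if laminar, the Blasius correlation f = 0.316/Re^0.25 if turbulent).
(a) Re = V·D/ν = 4.08·0.186/1.20e-03 = 632.4
(b) Flow regime: laminar (Re < 2300)
(c) Friction factor: f = 64/Re = 64/632.4 = 0.1012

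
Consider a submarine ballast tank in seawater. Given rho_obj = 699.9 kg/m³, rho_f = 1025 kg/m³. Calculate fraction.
Formula: f_{sub} = \frac{\rho_{obj}}{\rho_f}
fraction = 699.9/1025 = 0.6828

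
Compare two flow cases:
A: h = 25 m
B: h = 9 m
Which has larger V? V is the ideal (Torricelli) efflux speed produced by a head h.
V(A) = 22.15 m/s, V(B) = 13.29 m/s. Answer: A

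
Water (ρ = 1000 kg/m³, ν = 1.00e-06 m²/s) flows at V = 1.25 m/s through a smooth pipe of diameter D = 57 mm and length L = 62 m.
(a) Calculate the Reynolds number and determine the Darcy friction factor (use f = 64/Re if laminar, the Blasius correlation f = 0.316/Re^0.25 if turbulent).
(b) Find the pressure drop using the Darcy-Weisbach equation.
(a) Re = V·D/ν = 1.25·0.057/1.00e-06 = 71250 → turbulent (Re > 4000); f = 0.316/Re^0.25 = 0.316/71250^0.25 = 0.019342
(b) Darcy-Weisbach: ΔP = f·(L/D)·½ρV²/1000 = 0.019342·(62/0.057)·½·1000·1.25²/1000 = 16.44 kPa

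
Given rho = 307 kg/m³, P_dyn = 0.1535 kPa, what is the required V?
Formula: P_{dyn} = \frac{1}{2} \rho V^2
Substituting knowns: 0.1535 = 0.5·307·V²/1000
Solving for V: V = √(2·(0.1535·1000)/307) = 1 m/s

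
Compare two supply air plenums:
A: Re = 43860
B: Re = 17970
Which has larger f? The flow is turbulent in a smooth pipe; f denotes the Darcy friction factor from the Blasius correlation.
f(A) = 0.02184, f(B) = 0.02729. Answer: B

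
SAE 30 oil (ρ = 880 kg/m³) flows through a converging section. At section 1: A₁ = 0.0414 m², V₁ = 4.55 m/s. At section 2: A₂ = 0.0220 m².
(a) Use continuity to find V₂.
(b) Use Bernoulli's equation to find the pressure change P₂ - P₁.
(a) Continuity: A₁V₁=A₂V₂ -> V₂=A₁V₁/A₂=0.0414*4.55/0.0220=8.56 m/s
(b) Bernoulli: P₂-P₁=0.5*rho*(V₁^2-V₂^2)/1000=0.5*880*(4.55^2-8.56^2)/1000=-23.13 kPa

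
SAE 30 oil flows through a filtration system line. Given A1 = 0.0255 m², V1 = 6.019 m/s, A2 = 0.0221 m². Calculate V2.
Formula: V_2 = \frac{A_1 V_1}{A_2}
V2 = 0.0255·6.019/0.0221 = 6.945 m/s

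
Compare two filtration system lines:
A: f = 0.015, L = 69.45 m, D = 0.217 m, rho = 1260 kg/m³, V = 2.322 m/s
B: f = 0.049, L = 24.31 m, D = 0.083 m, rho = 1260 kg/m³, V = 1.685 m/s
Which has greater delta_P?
delta_P(A) = 16.31 kPa, delta_P(B) = 25.67 kPa. Answer: B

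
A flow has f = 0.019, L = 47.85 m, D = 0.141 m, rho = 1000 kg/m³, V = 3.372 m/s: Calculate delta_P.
Formula: \Delta P = f \frac{L}{D} \frac{\rho V^2}{2}
delta_P = 0.019·(47.85/0.141)·0.5·1000·3.372²/1000 = 36.66 kPa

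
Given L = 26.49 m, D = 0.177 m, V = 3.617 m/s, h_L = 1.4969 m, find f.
Formula: h_L = f \frac{L}{D} \frac{V^2}{2g}
Substituting knowns: 1.4969 = f·(26.49/0.177)·3.617²/(2·9.81)
Solving for f: f = 1.4969·2·9.81/((26.49/0.177)·3.617²) = 0.015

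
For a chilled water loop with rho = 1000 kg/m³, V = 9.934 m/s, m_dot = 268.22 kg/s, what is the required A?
Formula: \dot{m} = \rho A V
Substituting knowns: 268.22 = 1000·A·9.934
Solving for A: A = 268.22/(1000·9.934) = 0.027 m²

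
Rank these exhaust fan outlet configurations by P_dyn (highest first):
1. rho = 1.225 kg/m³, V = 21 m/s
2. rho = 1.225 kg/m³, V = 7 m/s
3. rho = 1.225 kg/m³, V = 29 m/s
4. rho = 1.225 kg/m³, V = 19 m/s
Case 1: P_dyn = 0.2701 kPa
Case 2: P_dyn = 0.03001 kPa
Case 3: P_dyn = 0.5151 kPa
Case 4: P_dyn = 0.2211 kPa
Ranking (highest first): 3, 1, 4, 2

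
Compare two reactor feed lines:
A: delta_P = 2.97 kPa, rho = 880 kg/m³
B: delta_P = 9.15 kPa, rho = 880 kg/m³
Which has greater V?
V(A) = 2.598 m/s, V(B) = 4.56 m/s. Answer: B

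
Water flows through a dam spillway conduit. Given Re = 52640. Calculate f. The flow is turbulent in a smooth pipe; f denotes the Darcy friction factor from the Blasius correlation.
Formula: f = \frac{0.316}{Re^{0.25}}
f = 0.316/52640^0.25 = 0.02086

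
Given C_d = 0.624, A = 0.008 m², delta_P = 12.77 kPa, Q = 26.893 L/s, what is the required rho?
Formula: Q = C_d A \sqrt{\frac{2 \Delta P}{\rho}}
Substituting knowns: 26.893 = 0.624·0.008·√(2·(12.77·1000)/rho)·1000
Solving for rho: rho = 2·(12.77·1000)/((26.893/1000)/(0.624·0.008))² = 880 kg/m³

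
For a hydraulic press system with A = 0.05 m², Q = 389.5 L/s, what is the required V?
Formula: Q = A V
Substituting knowns: 389.5 = 0.05·V·1000
Solving for V: V = (389.5/1000)/0.05 = 7.79 m/s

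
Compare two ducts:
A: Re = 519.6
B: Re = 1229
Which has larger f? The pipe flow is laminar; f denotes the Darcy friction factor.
f(A) = 0.1232, f(B) = 0.05207. Answer: A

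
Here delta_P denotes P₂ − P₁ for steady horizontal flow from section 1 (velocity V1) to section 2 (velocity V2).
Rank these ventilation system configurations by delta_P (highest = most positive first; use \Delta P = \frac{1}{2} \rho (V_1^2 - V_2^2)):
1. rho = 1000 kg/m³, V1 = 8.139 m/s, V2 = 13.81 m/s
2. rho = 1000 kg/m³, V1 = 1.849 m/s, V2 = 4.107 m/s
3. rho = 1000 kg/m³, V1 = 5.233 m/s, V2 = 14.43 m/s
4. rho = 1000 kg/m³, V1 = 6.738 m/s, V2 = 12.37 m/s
Case 1: delta_P = -62.24 kPa
Case 2: delta_P = -6.724 kPa
Case 3: delta_P = -90.42 kPa
Case 4: delta_P = -53.81 kPa
Ranking (highest first): 2, 4, 1, 3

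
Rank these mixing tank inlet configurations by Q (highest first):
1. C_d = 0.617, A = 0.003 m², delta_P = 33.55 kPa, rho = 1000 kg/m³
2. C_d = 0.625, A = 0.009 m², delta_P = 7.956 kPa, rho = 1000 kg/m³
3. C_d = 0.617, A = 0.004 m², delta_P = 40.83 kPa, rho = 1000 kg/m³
Case 1: Q = 15.16 L/s
Case 2: Q = 22.44 L/s
Case 3: Q = 22.3 L/s
Ranking (highest first): 2, 3, 1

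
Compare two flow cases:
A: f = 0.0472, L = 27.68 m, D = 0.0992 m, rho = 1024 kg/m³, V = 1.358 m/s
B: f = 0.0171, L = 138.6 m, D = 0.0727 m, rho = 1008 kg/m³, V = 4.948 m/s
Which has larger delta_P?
delta_P(A) = 12.44 kPa, delta_P(B) = 402.3 kPa. Answer: B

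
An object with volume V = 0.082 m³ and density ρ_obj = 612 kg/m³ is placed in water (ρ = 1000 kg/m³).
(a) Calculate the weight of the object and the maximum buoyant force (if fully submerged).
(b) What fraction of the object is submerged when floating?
(a) W=rho_obj*g*V=612*9.81*0.082=492.3 N; F_B(max)=rho*g*V=1000*9.81*0.082=804.4 N
(b) Floating fraction=rho_obj/rho=612/1000=0.612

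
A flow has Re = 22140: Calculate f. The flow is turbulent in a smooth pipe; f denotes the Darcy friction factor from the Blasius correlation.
Formula: f = \frac{0.316}{Re^{0.25}}
f = 0.316/22140^0.25 = 0.02591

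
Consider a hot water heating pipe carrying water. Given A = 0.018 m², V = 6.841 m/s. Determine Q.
Formula: Q = A V
Q = 0.018·6.841·1000 = 123.1 L/s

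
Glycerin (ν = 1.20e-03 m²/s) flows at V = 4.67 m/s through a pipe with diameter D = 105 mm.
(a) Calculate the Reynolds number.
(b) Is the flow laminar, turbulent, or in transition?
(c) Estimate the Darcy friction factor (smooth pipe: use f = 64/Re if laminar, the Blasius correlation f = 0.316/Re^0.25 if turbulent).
(a) Re = V·D/ν = 4.67·0.105/1.20e-03 = 408.62
(b) Flow regime: laminar (Re < 2300)
(c) Friction factor: f = 64/Re = 64/408.62 = 0.1566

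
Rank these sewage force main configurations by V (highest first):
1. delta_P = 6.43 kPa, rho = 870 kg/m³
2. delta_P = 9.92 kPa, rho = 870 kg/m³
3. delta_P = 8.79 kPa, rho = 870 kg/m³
Case 1: V = 3.845 m/s
Case 2: V = 4.775 m/s
Case 3: V = 4.495 m/s
Ranking (highest first): 2, 3, 1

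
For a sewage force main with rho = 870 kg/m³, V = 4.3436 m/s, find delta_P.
Formula: V = \sqrt{\frac{2 \Delta P}{\rho}}
Substituting knowns: 4.3436 = √(2·(delta_P·1000)/870)
Solving for delta_P: delta_P = 4.3436²·870/2/1000 = 8.207 kPa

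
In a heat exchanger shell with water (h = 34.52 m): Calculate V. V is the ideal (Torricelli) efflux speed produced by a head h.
Formula: V = \sqrt{2 g h}
V = √(2·9.81·34.52) = 26.02 m/s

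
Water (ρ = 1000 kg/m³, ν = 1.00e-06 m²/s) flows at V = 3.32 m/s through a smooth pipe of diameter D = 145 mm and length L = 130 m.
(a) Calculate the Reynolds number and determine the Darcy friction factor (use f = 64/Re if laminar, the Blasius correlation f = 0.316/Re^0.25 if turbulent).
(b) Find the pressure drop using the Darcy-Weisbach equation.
(a) Re = V·D/ν = 3.32·0.145/1.00e-06 = 481400 → turbulent (Re > 4000); f = 0.316/Re^0.25 = 0.316/481400^0.25 = 0.011997 (Blasius is strictly valid for Re ≲ 1e5; used here as the smooth-pipe estimate the problem specifies)
(b) Darcy-Weisbach: ΔP = f·(L/D)·½ρV²/1000 = 0.011997·(130/0.145)·½·1000·3.32²/1000 = 59.28 kPa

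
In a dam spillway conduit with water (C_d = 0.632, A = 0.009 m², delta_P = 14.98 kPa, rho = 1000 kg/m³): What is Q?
Formula: Q = C_d A \sqrt{\frac{2 \Delta P}{\rho}}
Q = 0.632·0.009·√(2·(14.98·1000)/1000)·1000 = 31.13 L/s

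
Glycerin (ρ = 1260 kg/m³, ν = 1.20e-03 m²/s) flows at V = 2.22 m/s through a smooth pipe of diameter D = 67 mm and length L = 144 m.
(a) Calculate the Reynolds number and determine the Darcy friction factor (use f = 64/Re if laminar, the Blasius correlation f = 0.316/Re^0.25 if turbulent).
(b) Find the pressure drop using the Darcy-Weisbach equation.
(a) Re = V·D/ν = 2.22·0.067/1.20e-03 = 123.95 → laminar (Re < 2300); f = 64/Re = 64/123.95 = 0.51634
(b) Darcy-Weisbach: ΔP = f·(L/D)·½ρV²/1000 = 0.51634·(144/0.067)·½·1260·2.22²/1000 = 3446 kPa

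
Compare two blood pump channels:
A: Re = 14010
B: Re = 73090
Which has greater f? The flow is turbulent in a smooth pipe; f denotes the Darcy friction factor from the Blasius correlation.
f(A) = 0.02905, f(B) = 0.01922. Answer: A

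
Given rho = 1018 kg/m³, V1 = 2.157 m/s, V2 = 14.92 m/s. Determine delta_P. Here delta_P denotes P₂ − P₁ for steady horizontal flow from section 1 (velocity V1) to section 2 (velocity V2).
Formula: \Delta P = \frac{1}{2} \rho (V_1^2 - V_2^2)
delta_P = 0.5·1018·(2.157² − 14.92²)/1000 = -110.9 kPa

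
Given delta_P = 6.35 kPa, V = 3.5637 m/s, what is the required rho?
Formula: V = \sqrt{\frac{2 \Delta P}{\rho}}
Substituting knowns: 3.5637 = √(2·(6.35·1000)/rho)
Solving for rho: rho = 2·(6.35·1000)/3.5637² = 1000 kg/m³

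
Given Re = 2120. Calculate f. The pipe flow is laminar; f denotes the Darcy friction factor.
Formula: f = \frac{64}{Re}
f = 64/2120 = 0.03019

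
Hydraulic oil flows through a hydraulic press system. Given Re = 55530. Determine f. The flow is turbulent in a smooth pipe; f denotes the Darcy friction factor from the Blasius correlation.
Formula: f = \frac{0.316}{Re^{0.25}}
f = 0.316/55530^0.25 = 0.02059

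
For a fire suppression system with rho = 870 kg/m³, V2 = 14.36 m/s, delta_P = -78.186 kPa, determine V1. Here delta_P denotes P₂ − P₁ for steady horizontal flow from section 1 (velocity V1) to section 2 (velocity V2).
Formula: \Delta P = \frac{1}{2} \rho (V_1^2 - V_2^2)
Substituting knowns: -78.186 = 0.5·870·(V1² − 14.36²)/1000
Solving for V1: V1 = √(14.36² + 2·(-78.186·1000)/870) = 5.145 m/s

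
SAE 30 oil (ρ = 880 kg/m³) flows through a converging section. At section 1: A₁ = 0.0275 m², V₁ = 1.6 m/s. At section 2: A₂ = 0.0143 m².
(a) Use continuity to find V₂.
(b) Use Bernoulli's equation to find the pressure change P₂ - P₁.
(a) Continuity: A₁V₁=A₂V₂ -> V₂=A₁V₁/A₂=0.0275*1.6/0.0143=3.08 m/s
(b) Bernoulli: P₂-P₁=0.5*rho*(V₁^2-V₂^2)/1000=0.5*880*(1.6^2-3.08^2)/1000=-3.048 kPa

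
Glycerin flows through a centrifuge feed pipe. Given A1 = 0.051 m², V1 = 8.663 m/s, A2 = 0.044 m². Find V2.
Formula: V_2 = \frac{A_1 V_1}{A_2}
V2 = 0.051·8.663/0.044 = 10.04 m/s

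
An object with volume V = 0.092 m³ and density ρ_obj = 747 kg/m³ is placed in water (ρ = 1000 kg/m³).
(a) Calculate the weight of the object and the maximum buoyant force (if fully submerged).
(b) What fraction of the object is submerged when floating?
(a) W=rho_obj*g*V=747*9.81*0.092=674.2 N; F_B(max)=rho*g*V=1000*9.81*0.092=902.5 N
(b) Floating fraction=rho_obj/rho=747/1000=0.747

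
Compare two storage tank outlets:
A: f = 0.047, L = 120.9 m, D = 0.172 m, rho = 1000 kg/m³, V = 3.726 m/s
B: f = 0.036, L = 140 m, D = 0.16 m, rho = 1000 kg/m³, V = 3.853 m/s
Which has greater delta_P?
delta_P(A) = 229.3 kPa, delta_P(B) = 233.8 kPa. Answer: B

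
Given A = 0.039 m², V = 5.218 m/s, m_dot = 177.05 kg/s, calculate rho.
Formula: \dot{m} = \rho A V
Substituting knowns: 177.05 = rho·0.039·5.218
Solving for rho: rho = 177.05/(0.039·5.218) = 870 kg/m³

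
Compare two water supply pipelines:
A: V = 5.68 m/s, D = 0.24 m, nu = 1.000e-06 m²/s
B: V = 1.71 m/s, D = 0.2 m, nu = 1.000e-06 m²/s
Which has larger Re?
Re(A) = 1.363e+06, Re(B) = 342000. Answer: A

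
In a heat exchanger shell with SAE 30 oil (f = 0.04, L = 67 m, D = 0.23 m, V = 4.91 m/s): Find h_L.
Formula: h_L = f \frac{L}{D} \frac{V^2}{2g}
h_L = 0.04·(67/0.23)·4.91²/(2·9.81) = 14.32 m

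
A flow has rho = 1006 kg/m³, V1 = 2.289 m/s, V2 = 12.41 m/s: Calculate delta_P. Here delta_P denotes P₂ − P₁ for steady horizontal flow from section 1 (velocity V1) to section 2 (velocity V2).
Formula: \Delta P = \frac{1}{2} \rho (V_1^2 - V_2^2)
delta_P = 0.5·1006·(2.289² − 12.41²)/1000 = -74.83 kPa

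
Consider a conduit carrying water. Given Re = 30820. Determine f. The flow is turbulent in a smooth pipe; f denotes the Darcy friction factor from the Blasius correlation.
Formula: f = \frac{0.316}{Re^{0.25}}
f = 0.316/30820^0.25 = 0.02385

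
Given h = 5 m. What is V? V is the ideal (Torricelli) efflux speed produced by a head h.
Formula: V = \sqrt{2 g h}
V = √(2·9.81·5) = 9.905 m/s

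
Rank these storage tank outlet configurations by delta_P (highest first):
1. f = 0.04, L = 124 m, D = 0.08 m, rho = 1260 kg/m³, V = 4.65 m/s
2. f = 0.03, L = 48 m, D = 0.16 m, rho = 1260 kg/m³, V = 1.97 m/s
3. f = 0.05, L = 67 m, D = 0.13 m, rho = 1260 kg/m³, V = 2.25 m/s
Case 1: delta_P = 844.6 kPa
Case 2: delta_P = 22 kPa
Case 3: delta_P = 82.19 kPa
Ranking (highest first): 1, 3, 2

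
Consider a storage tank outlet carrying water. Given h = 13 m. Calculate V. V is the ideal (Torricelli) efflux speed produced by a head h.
Formula: V = \sqrt{2 g h}
V = √(2·9.81·13) = 15.97 m/s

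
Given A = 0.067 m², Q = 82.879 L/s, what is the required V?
Formula: Q = A V
Substituting knowns: 82.879 = 0.067·V·1000
Solving for V: V = (82.879/1000)/0.067 = 1.237 m/s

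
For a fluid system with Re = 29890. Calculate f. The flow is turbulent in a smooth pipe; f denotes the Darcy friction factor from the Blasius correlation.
Formula: f = \frac{0.316}{Re^{0.25}}
f = 0.316/29890^0.25 = 0.02403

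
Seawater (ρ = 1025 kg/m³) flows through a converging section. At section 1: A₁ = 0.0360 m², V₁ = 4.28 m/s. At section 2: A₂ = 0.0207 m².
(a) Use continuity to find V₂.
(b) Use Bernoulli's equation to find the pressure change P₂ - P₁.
(a) Continuity: A₁V₁=A₂V₂ -> V₂=A₁V₁/A₂=0.0360*4.28/0.0207=7.44 m/s
(b) Bernoulli: P₂-P₁=0.5*rho*(V₁^2-V₂^2)/1000=0.5*1025*(4.28^2-7.44^2)/1000=-18.98 kPa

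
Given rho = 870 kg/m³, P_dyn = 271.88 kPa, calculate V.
Formula: P_{dyn} = \frac{1}{2} \rho V^2
Substituting knowns: 271.88 = 0.5·870·V²/1000
Solving for V: V = √(2·(271.88·1000)/870) = 25 m/s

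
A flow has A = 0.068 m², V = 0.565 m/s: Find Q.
Formula: Q = A V
Q = 0.068·0.565·1000 = 38.42 L/s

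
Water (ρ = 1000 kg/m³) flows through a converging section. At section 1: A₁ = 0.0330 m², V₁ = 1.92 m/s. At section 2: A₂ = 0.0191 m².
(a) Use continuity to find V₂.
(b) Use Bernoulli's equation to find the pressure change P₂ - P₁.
(a) Continuity: A₁V₁=A₂V₂ -> V₂=A₁V₁/A₂=0.0330*1.92/0.0191=3.32 m/s
(b) Bernoulli: P₂-P₁=0.5*rho*(V₁^2-V₂^2)/1000=0.5*1000*(1.92^2-3.32^2)/1000=-3.668 kPa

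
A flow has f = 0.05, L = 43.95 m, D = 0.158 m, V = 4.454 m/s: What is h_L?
Formula: h_L = f \frac{L}{D} \frac{V^2}{2g}
h_L = 0.05·(43.95/0.158)·4.454²/(2·9.81) = 14.06 m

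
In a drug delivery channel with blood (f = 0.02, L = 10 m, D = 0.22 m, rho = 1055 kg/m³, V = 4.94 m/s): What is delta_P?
Formula: \Delta P = f \frac{L}{D} \frac{\rho V^2}{2}
delta_P = 0.02·(10/0.22)·0.5·1055·4.94²/1000 = 11.7 kPa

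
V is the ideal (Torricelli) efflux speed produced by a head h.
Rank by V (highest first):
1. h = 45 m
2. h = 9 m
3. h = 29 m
Case 1: V = 29.71 m/s
Case 2: V = 13.29 m/s
Case 3: V = 23.85 m/s
Ranking (highest first): 1, 3, 2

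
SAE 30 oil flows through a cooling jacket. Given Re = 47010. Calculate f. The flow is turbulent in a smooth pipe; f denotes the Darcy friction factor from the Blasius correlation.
Formula: f = \frac{0.316}{Re^{0.25}}
f = 0.316/47010^0.25 = 0.02146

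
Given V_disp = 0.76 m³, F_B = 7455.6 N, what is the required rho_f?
Formula: F_B = \rho_f g V_{disp}
Substituting knowns: 7455.6 = rho_f·9.81·0.76
Solving for rho_f: rho_f = 7455.6/(9.81·0.76) = 1000 kg/m³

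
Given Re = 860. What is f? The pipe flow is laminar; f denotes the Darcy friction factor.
Formula: f = \frac{64}{Re}
f = 64/860 = 0.07442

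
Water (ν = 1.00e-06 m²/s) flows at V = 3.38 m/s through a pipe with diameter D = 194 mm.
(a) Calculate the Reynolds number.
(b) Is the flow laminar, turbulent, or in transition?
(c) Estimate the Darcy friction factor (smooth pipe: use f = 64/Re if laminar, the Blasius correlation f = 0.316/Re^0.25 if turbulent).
(a) Re = V·D/ν = 3.38·0.194/1.00e-06 = 655720
(b) Flow regime: turbulent (Re > 4000)
(c) Friction factor: f = 0.316/Re^0.25 = 0.316/655720^0.25 = 0.0111 (Blasius is strictly valid for Re ≲ 1e5; used here as the smooth-pipe estimate the problem specifies)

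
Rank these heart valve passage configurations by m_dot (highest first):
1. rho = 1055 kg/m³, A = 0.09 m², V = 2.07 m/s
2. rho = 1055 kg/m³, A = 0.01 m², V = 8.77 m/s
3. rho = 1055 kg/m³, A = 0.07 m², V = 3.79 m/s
Case 1: m_dot = 196.5 kg/s
Case 2: m_dot = 92.52 kg/s
Case 3: m_dot = 279.9 kg/s
Ranking (highest first): 3, 1, 2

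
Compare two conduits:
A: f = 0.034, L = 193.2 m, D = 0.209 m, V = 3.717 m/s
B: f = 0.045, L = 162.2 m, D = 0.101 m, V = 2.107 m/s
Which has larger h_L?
h_L(A) = 22.13 m, h_L(B) = 16.35 m. Answer: A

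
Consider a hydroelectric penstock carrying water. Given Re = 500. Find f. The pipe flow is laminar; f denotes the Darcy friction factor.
Formula: f = \frac{64}{Re}
f = 64/500 = 0.128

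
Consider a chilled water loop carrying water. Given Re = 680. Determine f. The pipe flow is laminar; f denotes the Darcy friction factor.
Formula: f = \frac{64}{Re}
f = 64/680 = 0.09412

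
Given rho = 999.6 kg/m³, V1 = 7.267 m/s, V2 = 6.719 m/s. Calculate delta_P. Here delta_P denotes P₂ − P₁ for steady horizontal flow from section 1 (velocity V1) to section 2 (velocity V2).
Formula: \Delta P = \frac{1}{2} \rho (V_1^2 - V_2^2)
delta_P = 0.5·999.6·(7.267² − 6.719²)/1000 = 3.831 kPa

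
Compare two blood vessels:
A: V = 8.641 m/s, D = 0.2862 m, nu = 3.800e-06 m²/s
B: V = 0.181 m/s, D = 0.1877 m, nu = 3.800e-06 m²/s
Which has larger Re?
Re(A) = 650804, Re(B) = 8940. Answer: A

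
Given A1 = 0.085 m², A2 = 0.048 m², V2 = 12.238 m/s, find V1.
Formula: V_2 = \frac{A_1 V_1}{A_2}
Substituting knowns: 12.238 = 0.085·V1/0.048
Solving for V1: V1 = 12.238·0.048/0.085 = 6.911 m/s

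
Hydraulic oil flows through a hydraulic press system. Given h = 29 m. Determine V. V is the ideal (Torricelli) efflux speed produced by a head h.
Formula: V = \sqrt{2 g h}
V = √(2·9.81·29) = 23.85 m/s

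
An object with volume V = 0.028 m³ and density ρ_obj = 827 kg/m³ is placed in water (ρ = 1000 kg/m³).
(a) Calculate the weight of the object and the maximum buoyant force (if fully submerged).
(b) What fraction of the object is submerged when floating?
(a) W=rho_obj*g*V=827*9.81*0.028=227.2 N; F_B(max)=rho*g*V=1000*9.81*0.028=274.7 N
(b) Floating fraction=rho_obj/rho=827/1000=0.827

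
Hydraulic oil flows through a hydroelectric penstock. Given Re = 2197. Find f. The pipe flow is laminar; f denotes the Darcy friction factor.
Formula: f = \frac{64}{Re}
f = 64/2197 = 0.02913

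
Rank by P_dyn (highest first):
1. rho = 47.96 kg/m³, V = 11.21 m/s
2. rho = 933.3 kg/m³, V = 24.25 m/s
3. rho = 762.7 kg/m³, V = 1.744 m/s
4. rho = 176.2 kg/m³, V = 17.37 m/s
Case 1: P_dyn = 3.013 kPa
Case 2: P_dyn = 274.4 kPa
Case 3: P_dyn = 1.16 kPa
Case 4: P_dyn = 26.58 kPa
Ranking (highest first): 2, 4, 1, 3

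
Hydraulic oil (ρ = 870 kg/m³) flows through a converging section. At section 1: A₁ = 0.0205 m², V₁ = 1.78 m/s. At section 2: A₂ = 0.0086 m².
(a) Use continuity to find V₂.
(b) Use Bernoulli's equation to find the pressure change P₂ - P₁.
(a) Continuity: A₁V₁=A₂V₂ -> V₂=A₁V₁/A₂=0.0205*1.78/0.0086=4.24 m/s
(b) Bernoulli: P₂-P₁=0.5*rho*(V₁^2-V₂^2)/1000=0.5*870*(1.78^2-4.24^2)/1000=-6.442 kPa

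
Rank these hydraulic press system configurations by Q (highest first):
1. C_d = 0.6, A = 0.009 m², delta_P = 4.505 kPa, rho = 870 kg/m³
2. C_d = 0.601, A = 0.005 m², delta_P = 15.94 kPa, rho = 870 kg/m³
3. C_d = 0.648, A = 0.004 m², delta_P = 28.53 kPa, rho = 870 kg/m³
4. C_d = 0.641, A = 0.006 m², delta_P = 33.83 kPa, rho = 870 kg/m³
Case 1: Q = 17.38 L/s
Case 2: Q = 18.19 L/s
Case 3: Q = 20.99 L/s
Case 4: Q = 33.92 L/s
Ranking (highest first): 4, 3, 2, 1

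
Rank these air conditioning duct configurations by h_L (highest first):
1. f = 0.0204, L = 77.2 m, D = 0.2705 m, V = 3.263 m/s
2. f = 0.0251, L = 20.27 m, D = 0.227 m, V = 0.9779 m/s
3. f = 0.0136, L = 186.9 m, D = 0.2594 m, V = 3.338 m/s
Case 1: h_L = 3.159 m
Case 2: h_L = 0.1092 m
Case 3: h_L = 5.565 m
Ranking (highest first): 3, 1, 2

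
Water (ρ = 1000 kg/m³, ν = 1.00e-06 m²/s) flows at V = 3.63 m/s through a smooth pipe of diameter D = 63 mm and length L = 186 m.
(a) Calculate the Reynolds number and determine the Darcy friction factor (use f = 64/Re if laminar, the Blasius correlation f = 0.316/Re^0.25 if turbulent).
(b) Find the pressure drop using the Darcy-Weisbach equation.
(a) Re = V·D/ν = 3.63·0.063/1.00e-06 = 228690 → turbulent (Re > 4000); f = 0.316/Re^0.25 = 0.316/228690^0.25 = 0.01445 (Blasius is strictly valid for Re ≲ 1e5; used here as the smooth-pipe estimate the problem specifies)
(b) Darcy-Weisbach: ΔP = f·(L/D)·½ρV²/1000 = 0.01445·(186/0.063)·½·1000·3.63²/1000 = 281.1 kPa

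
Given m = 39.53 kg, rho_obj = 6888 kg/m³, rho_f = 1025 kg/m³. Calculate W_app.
Formula: W_{app} = mg\left(1 - \frac{\rho_f}{\rho_{obj}}\right)
W_app = 39.53·9.81·(1 − 1025/6888) = 330.1 N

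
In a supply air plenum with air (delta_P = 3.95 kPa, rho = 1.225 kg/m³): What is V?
Formula: V = \sqrt{\frac{2 \Delta P}{\rho}}
V = √(2·(3.95·1000)/1.225) = 80.31 m/s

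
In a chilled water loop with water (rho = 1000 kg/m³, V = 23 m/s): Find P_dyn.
Formula: P_{dyn} = \frac{1}{2} \rho V^2
P_dyn = 0.5·1000·23²/1000 = 264.5 kPa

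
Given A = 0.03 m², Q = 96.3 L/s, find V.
Formula: Q = A V
Substituting knowns: 96.3 = 0.03·V·1000
Solving for V: V = (96.3/1000)/0.03 = 3.21 m/s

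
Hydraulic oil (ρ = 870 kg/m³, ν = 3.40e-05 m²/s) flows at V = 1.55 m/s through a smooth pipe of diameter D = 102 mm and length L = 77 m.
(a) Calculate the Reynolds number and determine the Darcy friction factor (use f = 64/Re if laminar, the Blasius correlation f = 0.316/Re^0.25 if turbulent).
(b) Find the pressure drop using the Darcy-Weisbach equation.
(a) Re = V·D/ν = 1.55·0.102/3.40e-05 = 4650 → turbulent (Re > 4000); f = 0.316/Re^0.25 = 0.316/4650^0.25 = 0.038267
(b) Darcy-Weisbach: ΔP = f·(L/D)·½ρV²/1000 = 0.038267·(77/0.102)·½·870·1.55²/1000 = 30.19 kPa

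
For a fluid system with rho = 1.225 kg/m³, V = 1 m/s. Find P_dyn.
Formula: P_{dyn} = \frac{1}{2} \rho V^2
P_dyn = 0.5·1.225·1²/1000 = 0.0006125 kPa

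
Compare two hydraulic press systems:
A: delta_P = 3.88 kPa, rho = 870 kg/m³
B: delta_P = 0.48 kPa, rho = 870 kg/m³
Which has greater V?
V(A) = 2.987 m/s, V(B) = 1.05 m/s. Answer: A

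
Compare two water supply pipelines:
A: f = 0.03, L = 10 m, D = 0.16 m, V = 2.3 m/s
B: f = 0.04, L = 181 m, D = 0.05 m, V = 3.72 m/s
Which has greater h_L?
h_L(A) = 0.5055 m, h_L(B) = 102.1 m. Answer: B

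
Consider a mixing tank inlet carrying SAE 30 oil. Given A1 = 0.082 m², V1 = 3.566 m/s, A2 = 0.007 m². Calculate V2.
Formula: V_2 = \frac{A_1 V_1}{A_2}
V2 = 0.082·3.566/0.007 = 41.77 m/s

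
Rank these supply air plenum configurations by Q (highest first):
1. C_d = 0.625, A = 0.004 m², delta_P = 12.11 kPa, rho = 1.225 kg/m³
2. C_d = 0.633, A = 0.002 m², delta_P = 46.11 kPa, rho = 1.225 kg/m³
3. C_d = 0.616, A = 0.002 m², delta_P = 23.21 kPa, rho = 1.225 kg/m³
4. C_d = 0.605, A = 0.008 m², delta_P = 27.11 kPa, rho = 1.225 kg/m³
Case 1: Q = 351.5 L/s
Case 2: Q = 347.4 L/s
Case 3: Q = 239.8 L/s
Case 4: Q = 1018 L/s
Ranking (highest first): 4, 1, 2, 3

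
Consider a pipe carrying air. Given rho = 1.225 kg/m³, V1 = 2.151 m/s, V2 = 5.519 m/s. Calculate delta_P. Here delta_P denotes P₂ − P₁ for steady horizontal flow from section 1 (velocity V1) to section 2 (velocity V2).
Formula: \Delta P = \frac{1}{2} \rho (V_1^2 - V_2^2)
delta_P = 0.5·1.225·(2.151² − 5.519²)/1000 = -0.01582 kPa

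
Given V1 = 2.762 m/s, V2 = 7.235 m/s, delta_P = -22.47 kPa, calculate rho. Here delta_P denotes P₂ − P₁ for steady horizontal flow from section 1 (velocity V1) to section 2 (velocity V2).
Formula: \Delta P = \frac{1}{2} \rho (V_1^2 - V_2^2)
Substituting knowns: -22.47 = 0.5·rho·(2.762² − 7.235²)/1000
Solving for rho: rho = 2·(-22.47·1000)/(2.762² − 7.235²) = 1005 kg/m³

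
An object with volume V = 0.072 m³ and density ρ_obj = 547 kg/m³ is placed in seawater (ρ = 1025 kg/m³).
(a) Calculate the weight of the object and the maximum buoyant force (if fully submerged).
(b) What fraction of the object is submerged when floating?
(a) W=rho_obj*g*V=547*9.81*0.072=386.4 N; F_B(max)=rho*g*V=1025*9.81*0.072=724.0 N
(b) Floating fraction=rho_obj/rho=547/1025=0.534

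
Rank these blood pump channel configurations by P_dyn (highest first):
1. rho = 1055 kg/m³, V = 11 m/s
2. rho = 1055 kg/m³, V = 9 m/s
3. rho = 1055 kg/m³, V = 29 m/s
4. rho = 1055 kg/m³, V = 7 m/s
Case 1: P_dyn = 63.83 kPa
Case 2: P_dyn = 42.73 kPa
Case 3: P_dyn = 443.6 kPa
Case 4: P_dyn = 25.85 kPa
Ranking (highest first): 3, 1, 2, 4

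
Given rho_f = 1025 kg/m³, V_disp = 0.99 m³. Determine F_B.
Formula: F_B = \rho_f g V_{disp}
F_B = 1025·9.81·0.99 = 9955 N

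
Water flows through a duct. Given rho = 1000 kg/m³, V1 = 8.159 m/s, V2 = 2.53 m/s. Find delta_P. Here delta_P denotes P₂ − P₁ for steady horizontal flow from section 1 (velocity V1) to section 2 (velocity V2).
Formula: \Delta P = \frac{1}{2} \rho (V_1^2 - V_2^2)
delta_P = 0.5·1000·(8.159² − 2.53²)/1000 = 30.08 kPa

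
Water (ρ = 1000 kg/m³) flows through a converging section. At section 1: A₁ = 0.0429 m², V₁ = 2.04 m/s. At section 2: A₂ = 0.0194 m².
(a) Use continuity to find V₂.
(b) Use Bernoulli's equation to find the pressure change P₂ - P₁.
(a) Continuity: A₁V₁=A₂V₂ -> V₂=A₁V₁/A₂=0.0429*2.04/0.0194=4.51 m/s
(b) Bernoulli: P₂-P₁=0.5*rho*(V₁^2-V₂^2)/1000=0.5*1000*(2.04^2-4.51^2)/1000=-8.089 kPa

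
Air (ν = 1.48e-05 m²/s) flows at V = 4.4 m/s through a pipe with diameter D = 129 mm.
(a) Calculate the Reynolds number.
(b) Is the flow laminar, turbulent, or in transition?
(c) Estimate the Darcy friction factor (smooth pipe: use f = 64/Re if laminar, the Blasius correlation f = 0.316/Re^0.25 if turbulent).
(a) Re = V·D/ν = 4.4·0.129/1.48e-05 = 38351
(b) Flow regime: turbulent (Re > 4000)
(c) Friction factor: f = 0.316/Re^0.25 = 0.316/38351^0.25 = 0.02258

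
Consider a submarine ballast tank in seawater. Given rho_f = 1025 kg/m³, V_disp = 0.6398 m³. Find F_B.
Formula: F_B = \rho_f g V_{disp}
F_B = 1025·9.81·0.6398 = 6433 N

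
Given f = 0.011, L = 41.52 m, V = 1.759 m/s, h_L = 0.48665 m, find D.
Formula: h_L = f \frac{L}{D} \frac{V^2}{2g}
Substituting knowns: 0.48665 = 0.011·(41.52/D)·1.759²/(2·9.81)
Solving for D: D = 0.011·41.52·1.759²/(2·9.81·0.48665) = 0.148 m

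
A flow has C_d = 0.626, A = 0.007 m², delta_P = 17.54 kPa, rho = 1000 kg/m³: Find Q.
Formula: Q = C_d A \sqrt{\frac{2 \Delta P}{\rho}}
Q = 0.626·0.007·√(2·(17.54·1000)/1000)·1000 = 25.95 L/s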